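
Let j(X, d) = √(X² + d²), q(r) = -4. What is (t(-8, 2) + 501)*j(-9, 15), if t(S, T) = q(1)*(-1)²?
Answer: 1491*√34 ≈ 8694.0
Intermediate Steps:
t(S, T) = -4 (t(S, T) = -4*(-1)² = -4*1 = -4)
(t(-8, 2) + 501)*j(-9, 15) = (-4 + 501)*√((-9)² + 15²) = 497*√(81 + 225) = 497*√306 = 497*(3*√34) = 1491*√34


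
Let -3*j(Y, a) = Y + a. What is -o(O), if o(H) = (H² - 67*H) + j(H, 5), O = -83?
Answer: -12476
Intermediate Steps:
j(Y, a) = -Y/3 - a/3 (j(Y, a) = -(Y + a)/3 = -Y/3 - a/3)
o(H) = -5/3 + H² - 202*H/3 (o(H) = (H² - 67*H) + (-H/3 - ⅓*5) = (H² - 67*H) + (-H/3 - 5/3) = (H² - 67*H) + (-5/3 - H/3) = -5/3 + H² - 202*H/3)
-o(O) = -(-5/3 + (-83)² - 202/3*(-83)) = -(-5/3 + 6889 + 16766/3) = -1*12476 = -12476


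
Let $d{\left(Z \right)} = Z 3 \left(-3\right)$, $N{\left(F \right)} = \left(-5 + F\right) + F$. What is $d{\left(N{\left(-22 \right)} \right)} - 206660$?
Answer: $-206219$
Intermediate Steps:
$N{\left(F \right)} = -5 + 2 F$
$d{\left(Z \right)} = - 9 Z$ ($d{\left(Z \right)} = 3 Z \left(-3\right) = - 9 Z$)
$d{\left(N{\left(-22 \right)} \right)} - 206660 = - 9 \left(-5 + 2 \left(-22\right)\right) - 206660 = - 9 \left(-5 - 44\right) - 206660 = \left(-9\right) \left(-49\right) - 206660 = 441 - 206660 = -206219$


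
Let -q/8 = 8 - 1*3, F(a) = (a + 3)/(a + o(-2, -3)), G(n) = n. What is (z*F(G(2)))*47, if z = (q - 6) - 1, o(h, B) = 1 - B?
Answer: -11045/6 ≈ -1840.8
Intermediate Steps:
F(a) = (3 + a)/(4 + a) (F(a) = (a + 3)/(a + (1 - 1*(-3))) = (3 + a)/(a + (1 + 3)) = (3 + a)/(a + 4) = (3 + a)/(4 + a))
q = -40 (q = -8*(8 - 1*3) = -8*(8 - 3) = -8*5 = -40)
z = -47 (z = (-40 - 6) - 1 = -46 - 1 = -47)
(z*F(G(2)))*47 = -47*(3 + 2)/(4 + 2)*47 = -47*5/6*47 = -47*⅚*47 = -235/6*47 = -11045/6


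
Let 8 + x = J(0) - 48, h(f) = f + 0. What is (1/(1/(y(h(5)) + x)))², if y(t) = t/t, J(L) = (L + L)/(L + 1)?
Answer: 3025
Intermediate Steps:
J(L) = 2*L/(1 + L) (J(L) = (2*L)/(1 + L) = 2*L/(1 + L))
h(f) = f
y(t) = 1
x = -56 (x = -8 + (2*0/(1 + 0) - 48) = -8 + (2*0/1 - 48) = -8 + (2*0*1 - 48) = -8 + (0 - 48) = -8 - 48 = -56)
(1/(1/(y(h(5)) + x)))² = (1/(1/(1 - 56)))² = (1/(1/(-55)))² = (1/(-1/55))² = (-55)² = 3025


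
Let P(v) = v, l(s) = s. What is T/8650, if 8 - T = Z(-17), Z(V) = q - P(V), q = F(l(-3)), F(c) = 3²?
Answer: -9/4325 ≈ -0.0020809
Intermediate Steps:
F(c) = 9
q = 9
Z(V) = 9 - V
T = -18 (T = 8 - (9 - 1*(-17)) = 8 - (9 + 17) = 8 - 1*26 = 8 - 26 = -18)
T/8650 = -18/8650 = -18*1/8650 = -9/4325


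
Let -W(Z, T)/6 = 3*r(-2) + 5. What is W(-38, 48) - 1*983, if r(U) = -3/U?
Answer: -1040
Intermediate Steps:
W(Z, T) = -57 (W(Z, T) = -6*(3*(-3/(-2)) + 5) = -6*(3*(-3*(-½)) + 5) = -6*(3*(3/2) + 5) = -6*(9/2 + 5) = -6*19/2 = -57)
W(-38, 48) - 1*983 = -57 - 1*983 = -57 - 983 = -1040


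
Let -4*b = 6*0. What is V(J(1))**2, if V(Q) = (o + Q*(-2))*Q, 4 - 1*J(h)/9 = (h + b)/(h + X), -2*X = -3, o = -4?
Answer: 3105609984/625 ≈ 4.9690e+6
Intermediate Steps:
b = 0 (b = -3*0/2 = -1/4*0 = 0)
X = 3/2 (X = -1/2*(-3) = 3/2 ≈ 1.5000)
J(h) = 36 - 9*h/(3/2 + h) (J(h) = 36 - 9*(h + 0)/(h + 3/2) = 36 - 9*h/(3/2 + h))
V(Q) = Q*(-4 - 2*Q) (V(Q) = (-4 + Q*(-2))*Q = (-4 - 2*Q)*Q = Q*(-4 - 2*Q))
V(J(1))**2 = (-2*54*(2 + 1)/(3 + 2*1)*(2 + 54*(2 + 1)/(3 + 2*1)))**2 = (-2*54*3/(3 + 2)*(2 + 54*3/(3 + 2)))**2 = (-2*54*3/5*(2 + 54*3/5))**2 = (-2*54*(1/5)*3*(2 + 54*(1/5)*3))**2 = (-2*162/5*(2 + 162/5))**2 = (-2*162/5*172/5)**2 = (-55728/25)**2 = 3105609984/625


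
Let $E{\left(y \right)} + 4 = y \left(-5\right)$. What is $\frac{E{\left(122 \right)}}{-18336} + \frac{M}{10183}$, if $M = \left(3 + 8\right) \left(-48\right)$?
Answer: $- \frac{1714523}{93357744} \approx -0.018365$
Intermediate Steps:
$M = -528$ ($M = 11 \left(-48\right) = -528$)
$E{\left(y \right)} = -4 - 5 y$ ($E{\left(y \right)} = -4 + y \left(-5\right) = -4 - 5 y$)
$\frac{E{\left(122 \right)}}{-18336} + \frac{M}{10183} = \frac{-4 - 610}{-18336} - \frac{528}{10183} = \left(-4 - 610\right) \left(- \frac{1}{18336}\right) - \frac{528}{10183} = \left(-614\right) \left(- \frac{1}{18336}\right) - \frac{528}{10183} = \frac{307}{9168} - \frac{528}{10183} = - \frac{1714523}{93357744}$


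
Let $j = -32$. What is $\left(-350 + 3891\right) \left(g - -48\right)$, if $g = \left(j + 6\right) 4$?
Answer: $-198296$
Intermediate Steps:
$g = -104$ ($g = \left(-32 + 6\right) 4 = \left(-26\right) 4 = -104$)
$\left(-350 + 3891\right) \left(g - -48\right) = \left(-350 + 3891\right) \left(-104 - -48\right) = 3541 \left(-104 + \left(72 - 24\right)\right) = 3541 \left(-104 + 48\right) = 3541 \left(-56\right) = -198296$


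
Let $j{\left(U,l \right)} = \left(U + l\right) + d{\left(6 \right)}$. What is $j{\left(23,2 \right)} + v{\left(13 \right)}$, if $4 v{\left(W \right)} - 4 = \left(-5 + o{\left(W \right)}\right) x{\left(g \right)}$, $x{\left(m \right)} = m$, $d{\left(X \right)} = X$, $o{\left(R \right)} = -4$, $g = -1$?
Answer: $\frac{137}{4} \approx 34.25$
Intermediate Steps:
$v{\left(W \right)} = \frac{13}{4}$ ($v{\left(W \right)} = 1 + \frac{\left(-5 - 4\right) \left(-1\right)}{4} = 1 + \frac{\left(-9\right) \left(-1\right)}{4} = 1 + \frac{1}{4} \cdot 9 = 1 + \frac{9}{4} = \frac{13}{4}$)
$j{\left(U,l \right)} = 6 + U + l$ ($j{\left(U,l \right)} = \left(U + l\right) + 6 = 6 + U + l$)
$j{\left(23,2 \right)} + v{\left(13 \right)} = \left(6 + 23 + 2\right) + \frac{13}{4} = 31 + \frac{13}{4} = \frac{137}{4}$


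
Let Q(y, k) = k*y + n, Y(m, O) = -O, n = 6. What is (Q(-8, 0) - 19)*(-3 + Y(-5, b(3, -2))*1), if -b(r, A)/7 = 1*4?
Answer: -325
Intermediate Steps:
b(r, A) = -28 (b(r, A) = -7*4 = -28)
Q(y, k) = 6 + k*y (Q(y, k) = k*y + 6 = 6 + k*y)
(Q(-8, 0) - 19)*(-3 + Y(-5, b(3, -2))*1) = ((6 + 0*(-8)) - 19)*(-3 - 1*(-28)*1) = ((6 + 0) - 19)*(-3 + 28*1) = (6 - 19)*(-3 + 28) = -13*25 = -325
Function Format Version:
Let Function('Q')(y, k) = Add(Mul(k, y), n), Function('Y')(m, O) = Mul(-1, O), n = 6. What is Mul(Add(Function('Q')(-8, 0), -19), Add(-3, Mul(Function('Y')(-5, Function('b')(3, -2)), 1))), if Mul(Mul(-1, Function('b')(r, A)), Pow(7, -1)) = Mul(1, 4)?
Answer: -325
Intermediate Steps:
Function('b')(r, A) = -28 (Function('b')(r, A) = Mul(-7, Mul(1, 4)) = Mul(-7, 4) = -28)
Function('Q')(y, k) = Add(6, Mul(k, y)) (Function('Q')(y, k) = Add(Mul(k, y), 6) = Add(6, Mul(k, y)))
Mul(Add(Function('Q')(-8, 0), -19), Add(-3, Mul(Function('Y')(-5, Function('b')(3, -2)), 1))) = Mul(Add(Add(6, Mul(0, -8)), -19), Add(-3, Mul(Mul(-1, -28), 1))) = Mul(Add(Add(6, 0), -19), Add(-3, Mul(28, 1))) = Mul(Add(6, -19), Add(-3, 28)) = Mul(-13, 25) = -325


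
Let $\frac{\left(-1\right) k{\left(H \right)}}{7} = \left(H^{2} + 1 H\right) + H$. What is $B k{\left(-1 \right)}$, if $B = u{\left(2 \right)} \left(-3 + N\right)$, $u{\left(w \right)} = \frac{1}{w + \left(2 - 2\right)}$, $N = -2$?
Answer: $- \frac{35}{2} \approx -17.5$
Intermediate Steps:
$u{\left(w \right)} = \frac{1}{w}$ ($u{\left(w \right)} = \frac{1}{w + 0} = \frac{1}{w}$)
$k{\left(H \right)} = - 14 H - 7 H^{2}$ ($k{\left(H \right)} = - 7 \left(\left(H^{2} + 1 H\right) + H\right) = - 7 \left(\left(H^{2} + H\right) + H\right) = - 7 \left(\left(H + H^{2}\right) + H\right) = - 7 \left(H^{2} + 2 H\right) = - 14 H - 7 H^{2}$)
$B = - \frac{5}{2}$ ($B = \frac{-3 - 2}{2} = \frac{1}{2} \left(-5\right) = - \frac{5}{2} \approx -2.5$)
$B k{\left(-1 \right)} = - \frac{5 \left(\left(-7\right) \left(-1\right) \left(2 - 1\right)\right)}{2} = - \frac{5 \left(\left(-7\right) \left(-1\right) 1\right)}{2} = \left(- \frac{5}{2}\right) 7 = - \frac{35}{2}$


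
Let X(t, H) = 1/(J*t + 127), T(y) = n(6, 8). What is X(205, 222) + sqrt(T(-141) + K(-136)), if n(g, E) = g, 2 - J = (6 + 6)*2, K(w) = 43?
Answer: 30680/4383 ≈ 6.9998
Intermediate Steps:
J = -22 (J = 2 - (6 + 6)*2 = 2 - 12*2 = 2 - 1*24 = 2 - 24 = -22)
T(y) = 6
X(t, H) = 1/(127 - 22*t) (X(t, H) = 1/(-22*t + 127) = 1/(127 - 22*t))
X(205, 222) + sqrt(T(-141) + K(-136)) = -1/(-127 + 22*205) + sqrt(6 + 43) = -1/(-127 + 4510) + sqrt(49) = -1/4383 + 7 = 30680/4383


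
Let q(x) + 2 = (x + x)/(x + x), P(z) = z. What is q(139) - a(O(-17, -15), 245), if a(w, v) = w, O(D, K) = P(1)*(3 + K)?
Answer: 11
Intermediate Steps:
q(x) = -1 (q(x) = -2 + (x + x)/(x + x) = -2 + (2*x)/((2*x)) = -2 + (2*x)*(1/(2*x)) = -2 + 1 = -1)
O(D, K) = 3 + K (O(D, K) = 1*(3 + K) = 3 + K)
q(139) - a(O(-17, -15), 245) = -1 - (3 - 15) = -1 - 1*(-12) = -1 + 12 = 11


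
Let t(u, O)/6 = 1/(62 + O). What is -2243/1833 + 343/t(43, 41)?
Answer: 21581533/3666 ≈ 5886.9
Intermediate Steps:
t(u, O) = 6/(62 + O)
-2243/1833 + 343/t(43, 41) = -2243/1833 + 343/((6/(62 + 41))) = -2243*1/1833 + 343/((6/103)) = -2243/1833 + 343/((6*(1/103))) = -2243/1833 + 343/(6/103) = -2243/1833 + 343*(103/6) = -2243/1833 + 35329/6 = 21581533/3666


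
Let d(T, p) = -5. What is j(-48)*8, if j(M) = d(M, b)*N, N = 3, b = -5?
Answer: -120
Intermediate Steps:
j(M) = -15 (j(M) = -5*3 = -15)
j(-48)*8 = -15*8 = -120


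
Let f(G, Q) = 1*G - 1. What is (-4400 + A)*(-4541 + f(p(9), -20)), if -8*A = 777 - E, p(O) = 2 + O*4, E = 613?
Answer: 19909932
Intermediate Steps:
p(O) = 2 + 4*O
f(G, Q) = -1 + G (f(G, Q) = G - 1 = -1 + G)
A = -41/2 (A = -(777 - 1*613)/8 = -(777 - 613)/8 = -1/8*164 = -41/2 ≈ -20.500)
(-4400 + A)*(-4541 + f(p(9), -20)) = (-4400 - 41/2)*(-4541 + (-1 + (2 + 4*9))) = -8841*(-4541 + (-1 + (2 + 36)))/2 = -8841*(-4541 + (-1 + 38))/2 = -8841*(-4541 + 37)/2 = -8841/2*(-4504) = 19909932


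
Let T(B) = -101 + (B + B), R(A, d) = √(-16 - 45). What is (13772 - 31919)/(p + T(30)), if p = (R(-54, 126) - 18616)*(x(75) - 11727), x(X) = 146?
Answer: -3912345392685/46479856123634246 - 210160407*I*√61/46479856123634246 ≈ -8.4173e-5 - 3.5314e-8*I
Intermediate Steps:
R(A, d) = I*√61 (R(A, d) = √(-61) = I*√61)
p = 215591896 - 11581*I*√61 (p = (I*√61 - 18616)*(146 - 11727) = (-18616 + I*√61)*(-11581) = 215591896 - 11581*I*√61 ≈ 2.1559e+8 - 90451.0*I)
T(B) = -101 + 2*B
(13772 - 31919)/(p + T(30)) = (13772 - 31919)/((215591896 - 11581*I*√61) + (-101 + 2*30)) = -18147/((215591896 - 11581*I*√61) + (-101 + 60)) = -18147/((215591896 - 11581*I*√61) - 41) = -18147/(215591855 - 11581*I*√61)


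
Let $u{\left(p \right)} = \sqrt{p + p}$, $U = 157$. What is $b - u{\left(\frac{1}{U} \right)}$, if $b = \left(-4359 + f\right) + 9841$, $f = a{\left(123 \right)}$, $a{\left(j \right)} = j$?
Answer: $5605 - \frac{\sqrt{314}}{157} \approx 5604.9$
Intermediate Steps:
$f = 123$
$u{\left(p \right)} = \sqrt{2} \sqrt{p}$ ($u{\left(p \right)} = \sqrt{2 p} = \sqrt{2} \sqrt{p}$)
$b = 5605$ ($b = \left(-4359 + 123\right) + 9841 = -4236 + 9841 = 5605$)
$b - u{\left(\frac{1}{U} \right)} = 5605 - \sqrt{2} \sqrt{\frac{1}{157}} = 5605 - \frac{\sqrt{2}}{\sqrt{157}} = 5605 - \sqrt{2} \frac{\sqrt{157}}{157} = 5605 - \frac{\sqrt{314}}{157}$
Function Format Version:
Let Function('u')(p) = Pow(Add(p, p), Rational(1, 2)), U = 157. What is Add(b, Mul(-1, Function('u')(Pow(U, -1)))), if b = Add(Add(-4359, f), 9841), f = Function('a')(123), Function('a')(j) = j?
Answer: Add(5605, Mul(Rational(-1, 157), Pow(314, Rational(1, 2)))) ≈ 5604.9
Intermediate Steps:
f = 123
Function('u')(p) = Mul(Pow(2, Rational(1, 2)), Pow(p, Rational(1, 2))) (Function('u')(p) = Pow(Mul(2, p), Rational(1, 2)) = Mul(Pow(2, Rational(1, 2)), Pow(p, Rational(1, 2))))
b = 5605 (b = Add(Add(-4359, 123), 9841) = Add(-4236, 9841) = 5605)
Add(b, Mul(-1, Function('u')(Pow(U, -1)))) = Add(5605, Mul(-1, Mul(Pow(2, Rational(1, 2)), Pow(Pow(157, -1), Rational(1, 2))))) = Add(5605, Mul(-1, Mul(Pow(2, Rational(1, 2)), Pow(Rational(1, 157), Rational(1, 2))))) = Add(5605, Mul(-1, Mul(Pow(2, Rational(1, 2)), Mul(Rational(1, 157), Pow(157, Rational(1, 2)))))) = Add(5605, Mul(-1, Mul(Rational(1, 157), Pow(314, Rational(1, 2))))) = Add(5605, Mul(Rational(-1, 157), Pow(314, Rational(1, 2))))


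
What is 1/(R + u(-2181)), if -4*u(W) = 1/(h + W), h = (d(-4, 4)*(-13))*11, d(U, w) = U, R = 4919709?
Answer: 6436/31663247125 ≈ 2.0326e-7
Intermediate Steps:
h = 572 (h = -4*(-13)*11 = 52*11 = 572)
u(W) = -1/(4*(572 + W))
1/(R + u(-2181)) = 1/(4919709 - 1/(2288 + 4*(-2181))) = 1/(4919709 - 1/(2288 - 8724)) = 1/(4919709 - 1/(-6436)) = 1/(4919709 - 1*(-1/6436)) = 1/(4919709 + 1/6436) = 1/(31663247125/6436) = 6436/31663247125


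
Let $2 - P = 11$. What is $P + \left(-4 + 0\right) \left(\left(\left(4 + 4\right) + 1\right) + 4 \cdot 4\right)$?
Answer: $-109$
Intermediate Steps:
$P = -9$ ($P = 2 - 11 = -9$)
$P + \left(-4 + 0\right) \left(\left(\left(4 + 4\right) + 1\right) + 4 \cdot 4\right) = -9 + \left(-4 + 0\right) \left(\left(\left(4 + 4\right) + 1\right) + 4 \cdot 4\right) = -9 - 4 \left(\left(8 + 1\right) + 16\right) = -9 - 4 \left(9 + 16\right) = -9 - 100 = -109$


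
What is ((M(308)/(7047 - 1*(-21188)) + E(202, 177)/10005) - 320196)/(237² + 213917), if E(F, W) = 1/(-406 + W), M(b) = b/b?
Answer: -2071363263563579/1747199273145045 ≈ -1.1855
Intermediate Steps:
M(b) = 1
((M(308)/(7047 - 1*(-21188)) + E(202, 177)/10005) - 320196)/(237² + 213917) = ((1/(7047 - 1*(-21188)) + 1/((-406 + 177)*10005)) - 320196)/(237² + 213917) = ((1/(7047 + 21188) + (1/10005)/(-229)) - 320196)/(56169 + 213917) = ((1/28235 - 1/229*1/10005) - 320196)/270086 = ((1*(1/28235) - 1/2291145) - 320196)*(1/270086) = ((1/28235 - 1/2291145) - 320196)*(1/270086) = (452582/12938095815 - 320196)*(1/270086) = -4142726527127158/12938095815*1/270086 = -2071363263563579/1747199273145045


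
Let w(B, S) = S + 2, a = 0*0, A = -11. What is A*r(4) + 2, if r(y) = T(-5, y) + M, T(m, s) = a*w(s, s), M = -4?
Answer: 46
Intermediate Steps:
a = 0
w(B, S) = 2 + S
T(m, s) = 0 (T(m, s) = 0*(2 + s) = 0)
r(y) = -4 (r(y) = 0 - 4 = -4)
A*r(4) + 2 = -11*(-4) + 2 = 44 + 2 = 46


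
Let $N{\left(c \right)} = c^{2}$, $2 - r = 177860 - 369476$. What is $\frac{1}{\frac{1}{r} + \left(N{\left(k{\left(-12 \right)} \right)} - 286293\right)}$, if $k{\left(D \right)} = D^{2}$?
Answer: $- \frac{191618}{50885501225} \approx -3.7657 \cdot 10^{-6}$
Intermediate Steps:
$r = 191618$ ($r = 2 - \left(177860 - 369476\right) = 2 - -191616 = 2 + 191616 = 191618$)
$\frac{1}{\frac{1}{r} + \left(N{\left(k{\left(-12 \right)} \right)} - 286293\right)} = \frac{1}{\frac{1}{191618} + \left(\left(\left(-12\right)^{2}\right)^{2} - 286293\right)} = \frac{1}{\frac{1}{191618} - \left(286293 - 144^{2}\right)} = \frac{1}{\frac{1}{191618} + \left(20736 - 286293\right)} = \frac{1}{\frac{1}{191618} - 265557} = \frac{1}{- \frac{50885501225}{191618}} = - \frac{191618}{50885501225}$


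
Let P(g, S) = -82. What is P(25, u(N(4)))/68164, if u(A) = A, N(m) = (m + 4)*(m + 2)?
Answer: -41/34082 ≈ -0.0012030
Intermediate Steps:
N(m) = (2 + m)*(4 + m) (N(m) = (4 + m)*(2 + m) = (2 + m)*(4 + m))
P(25, u(N(4)))/68164 = -82/68164 = -82*1/68164 = -41/34082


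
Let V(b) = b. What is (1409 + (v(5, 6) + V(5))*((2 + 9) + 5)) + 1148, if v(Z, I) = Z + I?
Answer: 2813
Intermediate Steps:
v(Z, I) = I + Z
(1409 + (v(5, 6) + V(5))*((2 + 9) + 5)) + 1148 = (1409 + ((6 + 5) + 5)*((2 + 9) + 5)) + 1148 = (1409 + (11 + 5)*(11 + 5)) + 1148 = (1409 + 16*16) + 1148 = (1409 + 256) + 1148 = 1665 + 1148 = 2813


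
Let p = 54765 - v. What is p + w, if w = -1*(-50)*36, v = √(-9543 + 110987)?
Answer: 56565 - 2*√25361 ≈ 56247.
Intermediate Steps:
v = 2*√25361 (v = √101444 = 2*√25361 ≈ 318.50)
w = 1800 (w = 50*36 = 1800)
p = 54765 - 2*√25361 ≈ 54447.
p + w = (54765 - 2*√25361) + 1800 = 56565 - 2*√25361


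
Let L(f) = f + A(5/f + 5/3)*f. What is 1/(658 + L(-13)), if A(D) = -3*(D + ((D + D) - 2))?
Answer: 1/717 ≈ 0.0013947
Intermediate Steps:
A(D) = 6 - 9*D (A(D) = -3*(D + (2*D - 2)) = -3*(D + (-2 + 2*D)) = -3*(-2 + 3*D) = 6 - 9*D)
L(f) = f + f*(-9 - 45/f) (L(f) = f + (6 - 9*(5/f + 5/3))*f = f + (6 - 9*(5/3 + 5/f))*f = f + (6 + (-15 - 45/f))*f = f + (-9 - 45/f)*f = f + f*(-9 - 45/f))
1/(658 + L(-13)) = 1/(658 + (-45 - 8*(-13))) = 1/(658 + (-45 + 104)) = 1/(658 + 59) = 1/717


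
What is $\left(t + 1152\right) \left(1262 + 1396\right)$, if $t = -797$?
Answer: $943590$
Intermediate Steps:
$\left(t + 1152\right) \left(1262 + 1396\right) = \left(-797 + 1152\right) \left(1262 + 1396\right) = 355 \cdot 2658 = 943590$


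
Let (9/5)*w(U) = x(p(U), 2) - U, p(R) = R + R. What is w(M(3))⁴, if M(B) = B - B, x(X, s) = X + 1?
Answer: 625/6561 ≈ 0.095260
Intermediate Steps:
p(R) = 2*R
x(X, s) = 1 + X
M(B) = 0
w(U) = 5/9 + 5*U/9 (w(U) = 5*((1 + 2*U) - U)/9 = 5*(1 + U)/9 = 5/9 + 5*U/9)
w(M(3))⁴ = (5/9 + (5/9)*0)⁴ = (5/9 + 0)⁴ = (5/9)⁴ = 625/6561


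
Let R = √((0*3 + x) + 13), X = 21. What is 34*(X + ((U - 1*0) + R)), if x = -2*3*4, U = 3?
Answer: 816 + 34*I*√11 ≈ 816.0 + 112.77*I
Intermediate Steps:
x = -24 (x = -6*4 = -24)
R = I*√11 (R = √((0*3 - 24) + 13) = √((0 - 24) + 13) = √(-24 + 13) = √(-11) = I*√11 ≈ 3.3166*I)
34*(X + ((U - 1*0) + R)) = 34*(21 + ((3 - 1*0) + I*√11)) = 34*(21 + ((3 + 0) + I*√11)) = 34*(21 + (3 + I*√11)) = 34*(24 + I*√11) = 816 + 34*I*√11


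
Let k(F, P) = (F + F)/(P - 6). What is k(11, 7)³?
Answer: 10648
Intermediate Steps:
k(F, P) = 2*F/(-6 + P) (k(F, P) = (2*F)/(-6 + P) = 2*F/(-6 + P))
k(11, 7)³ = (2*11/(-6 + 7))³ = (2*11/1)³ = (2*11*1)³ = 22³ = 10648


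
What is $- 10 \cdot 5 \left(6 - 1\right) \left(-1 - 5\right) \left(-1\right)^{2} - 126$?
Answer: $1374$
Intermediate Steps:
$- 10 \cdot 5 \left(6 - 1\right) \left(-1 - 5\right) \left(-1\right)^{2} - 126 = - 10 \cdot 5 \cdot 5 \left(-6\right) 1 - 126 = - 10 \cdot 25 \left(-6\right) 1 - 126 = \left(-10\right) \left(-150\right) 1 - 126 = 1500 \cdot 1 - 126 = 1500 - 126 = 1374$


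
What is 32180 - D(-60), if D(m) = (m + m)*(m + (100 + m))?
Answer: 29780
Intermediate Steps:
D(m) = 2*m*(100 + 2*m) (D(m) = (2*m)*(100 + 2*m) = 2*m*(100 + 2*m))
32180 - D(-60) = 32180 - 4*(-60)*(50 - 60) = 32180 - 4*(-60)*(-10) = 32180 - 1*2400 = 32180 - 2400 = 29780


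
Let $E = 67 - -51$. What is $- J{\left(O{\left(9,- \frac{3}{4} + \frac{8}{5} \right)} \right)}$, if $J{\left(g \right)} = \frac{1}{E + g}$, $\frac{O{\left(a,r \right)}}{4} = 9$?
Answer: $- \frac{1}{154} \approx -0.0064935$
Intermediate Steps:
$E = 118$ ($E = 67 + 51 = 118$)
$O{\left(a,r \right)} = 36$ ($O{\left(a,r \right)} = 4 \cdot 9 = 36$)
$J{\left(g \right)} = \frac{1}{118 + g}$
$- J{\left(O{\left(9,- \frac{3}{4} + \frac{8}{5} \right)} \right)} = - \frac{1}{118 + 36} = - \frac{1}{154}$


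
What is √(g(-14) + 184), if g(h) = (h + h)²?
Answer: 22*√2 ≈ 31.113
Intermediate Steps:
g(h) = 4*h² (g(h) = (2*h)² = 4*h²)
√(g(-14) + 184) = √(4*(-14)² + 184) = √(4*196 + 184) = √(784 + 184) = √968 = 22*√2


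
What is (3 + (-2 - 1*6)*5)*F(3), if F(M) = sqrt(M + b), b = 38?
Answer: -37*sqrt(41) ≈ -236.92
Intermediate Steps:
F(M) = sqrt(38 + M) (F(M) = sqrt(M + 38) = sqrt(38 + M))
(3 + (-2 - 1*6)*5)*F(3) = (3 + (-2 - 1*6)*5)*sqrt(38 + 3) = (3 + (-2 - 6)*5)*sqrt(41) = (3 - 8*5)*sqrt(41) = (3 - 40)*sqrt(41) = -37*sqrt(41)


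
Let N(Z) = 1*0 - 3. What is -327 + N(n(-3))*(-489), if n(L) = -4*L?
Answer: 1140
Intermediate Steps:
N(Z) = -3 (N(Z) = 0 - 3 = -3)
-327 + N(n(-3))*(-489) = -327 - 3*(-489) = -327 + 1467 = 1140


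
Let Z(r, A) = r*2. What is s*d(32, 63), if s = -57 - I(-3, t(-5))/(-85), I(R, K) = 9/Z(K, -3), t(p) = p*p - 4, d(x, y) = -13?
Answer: 881751/1190 ≈ 740.97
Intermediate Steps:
Z(r, A) = 2*r
t(p) = -4 + p² (t(p) = p² - 4 = -4 + p²)
I(R, K) = 9/(2*K) (I(R, K) = 9/((2*K)) = 9*(1/(2*K)) = 9/(2*K))
s = -67827/1190 (s = -57 - 9/(2*(-4 + (-5)²))/(-85) = -57 - 9/(2*(-4 + 25))*(-1)/85 = -57 - (9/2)/21*(-1)/85 = -57 - (9/2)*(1/21)*(-1)/85 = -57 - 3*(-1)/(14*85) = -57 - 1*(-3/1190) = -57 + 3/1190 = -67827/1190 ≈ -56.997)
s*d(32, 63) = -67827/1190*(-13) = 881751/1190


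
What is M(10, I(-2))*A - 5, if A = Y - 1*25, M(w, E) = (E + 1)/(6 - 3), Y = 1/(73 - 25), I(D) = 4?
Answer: -6715/144 ≈ -46.632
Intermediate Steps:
Y = 1/48 ≈ 0.020833
M(w, E) = ⅓ + E/3 (M(w, E) = (1 + E)/3 = (1 + E)*(⅓) = ⅓ + E/3)
A = -1199/48 (A = 1/48 - 1*25 = 1/48 - 25 = -1199/48 ≈ -24.979)
M(10, I(-2))*A - 5 = (⅓ + (⅓)*4)*(-1199/48) - 5 = (⅓ + 4/3)*(-1199/48) - 5 = (5/3)*(-1199/48) - 5 = -5995/144 - 5 = -6715/144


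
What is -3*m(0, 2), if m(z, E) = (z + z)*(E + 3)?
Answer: 0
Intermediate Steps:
m(z, E) = 2*z*(3 + E) (m(z, E) = (2*z)*(3 + E) = 2*z*(3 + E))
-3*m(0, 2) = -6*0*(3 + 2) = -6*0*5 = -3*0 = 0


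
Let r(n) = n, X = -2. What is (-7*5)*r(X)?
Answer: 70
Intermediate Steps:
(-7*5)*r(X) = -7*5*(-2) = -35*(-2) = 70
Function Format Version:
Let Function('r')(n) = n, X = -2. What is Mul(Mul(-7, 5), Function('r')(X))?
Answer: 70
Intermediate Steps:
Mul(Mul(-7, 5), Function('r')(X)) = Mul(Mul(-7, 5), -2) = Mul(-35, -2) = 70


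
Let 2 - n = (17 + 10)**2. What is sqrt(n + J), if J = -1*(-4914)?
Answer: sqrt(4187) ≈ 64.707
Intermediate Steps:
n = -727 (n = 2 - (17 + 10)**2 = 2 - 1*27**2 = 2 - 1*729 = 2 - 729 = -727)
J = 4914
sqrt(n + J) = sqrt(-727 + 4914) = sqrt(4187)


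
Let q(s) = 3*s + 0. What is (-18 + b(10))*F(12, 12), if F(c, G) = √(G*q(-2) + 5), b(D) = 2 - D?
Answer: -26*I*√67 ≈ -212.82*I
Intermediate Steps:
q(s) = 3*s
F(c, G) = √(5 - 6*G) (F(c, G) = √(G*(3*(-2)) + 5) = √(G*(-6) + 5) = √(-6*G + 5) = √(5 - 6*G))
(-18 + b(10))*F(12, 12) = (-18 + (2 - 1*10))*√(5 - 6*12) = (-18 + (2 - 10))*√(5 - 72) = (-18 - 8)*√(-67) = -26*I*√67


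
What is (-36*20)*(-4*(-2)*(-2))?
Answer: 11520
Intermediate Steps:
(-36*20)*(-4*(-2)*(-2)) = -5760*(-2) = -720*(-16) = 11520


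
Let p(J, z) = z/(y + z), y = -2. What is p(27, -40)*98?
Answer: 280/3 ≈ 93.333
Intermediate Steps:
p(J, z) = z/(-2 + z)
p(27, -40)*98 = -40/(-2 - 40)*98 = -40/(-42)*98 = -40*(-1/42)*98 = (20/21)*98 = 280/3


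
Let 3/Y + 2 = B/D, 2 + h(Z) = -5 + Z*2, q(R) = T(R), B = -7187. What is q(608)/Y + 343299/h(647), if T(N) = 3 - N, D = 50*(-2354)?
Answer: 54896879/83460 ≈ 657.76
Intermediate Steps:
D = -117700
q(R) = 3 - R
h(Z) = -7 + 2*Z (h(Z) = -2 + (-5 + Z*2) = -2 + (-5 + 2*Z) = -7 + 2*Z)
Y = -117700/76071 (Y = 3/(-2 - 7187/(-117700)) = 3/(-2 - 7187*(-1/117700)) = 3/(-2 + 7187/117700) = 3/(-228213/117700) = 3*(-117700/228213) = -117700/76071 ≈ -1.5472)
q(608)/Y + 343299/h(647) = (3 - 1*608)/(-117700/76071) + 343299/(-7 + 2*647) = (3 - 608)*(-76071/117700) + 343299/(-7 + 1294) = -605*(-76071/117700) + 343299/1287 = 836781/2140 + 343299*(1/1287) = 836781/2140 + 10403/39 = 54896879/83460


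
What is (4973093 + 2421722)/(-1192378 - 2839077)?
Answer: -1478963/806291 ≈ -1.8343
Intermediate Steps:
(4973093 + 2421722)/(-1192378 - 2839077) = 7394815/(-4031455) = 7394815*(-1/4031455) = -1478963/806291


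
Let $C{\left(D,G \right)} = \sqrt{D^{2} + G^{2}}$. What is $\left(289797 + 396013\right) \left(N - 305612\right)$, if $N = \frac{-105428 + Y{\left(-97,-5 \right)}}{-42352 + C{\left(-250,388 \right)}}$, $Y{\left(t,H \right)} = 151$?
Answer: $- \frac{18794767161683616048}{89673943} + \frac{7220001937 \sqrt{53261}}{89673943} \approx -2.0959 \cdot 10^{11}$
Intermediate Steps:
$N = - \frac{105277}{-42352 + 2 \sqrt{53261}}$ ($N = \frac{-105428 + 151}{-42352 + \sqrt{\left(-250\right)^{2} + 388^{2}}} = - \frac{105277}{-42352 + \sqrt{62500 + 150544}} = - \frac{105277}{-42352 + \sqrt{213044}} = - \frac{105277}{-42352 + 2 \sqrt{53261}} \approx 2.5132$)
$\left(289797 + 396013\right) \left(N - 305612\right) = \left(289797 + 396013\right) \left(\left(\frac{1114672876}{448369715} + \frac{105277 \sqrt{53261}}{896739430}\right) - 305612\right) = 685810 \left(- \frac{137026050667704}{448369715} + \frac{105277 \sqrt{53261}}{896739430}\right) = - \frac{18794767161683616048}{89673943} + \frac{7220001937 \sqrt{53261}}{89673943}$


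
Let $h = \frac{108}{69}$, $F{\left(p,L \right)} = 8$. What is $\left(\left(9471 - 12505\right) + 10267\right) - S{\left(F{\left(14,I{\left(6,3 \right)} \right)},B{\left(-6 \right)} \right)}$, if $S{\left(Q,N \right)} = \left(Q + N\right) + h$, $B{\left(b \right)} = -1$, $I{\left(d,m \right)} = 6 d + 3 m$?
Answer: $\frac{166162}{23} \approx 7224.4$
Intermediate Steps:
$I{\left(d,m \right)} = 3 m + 6 d$
$h = \frac{36}{23}$ ($h = 108 \cdot \frac{1}{69} = \frac{36}{23} \approx 1.5652$)
$S{\left(Q,N \right)} = \frac{36}{23} + N + Q$ ($S{\left(Q,N \right)} = \left(Q + N\right) + \frac{36}{23} = \left(N + Q\right) + \frac{36}{23} = \frac{36}{23} + N + Q$)
$\left(\left(9471 - 12505\right) + 10267\right) - S{\left(F{\left(14,I{\left(6,3 \right)} \right)},B{\left(-6 \right)} \right)} = \left(\left(9471 - 12505\right) + 10267\right) - \left(\frac{36}{23} - 1 + 8\right) = \left(-3034 + 10267\right) - \frac{197}{23} = 7233 - \frac{197}{23} = \frac{166162}{23}$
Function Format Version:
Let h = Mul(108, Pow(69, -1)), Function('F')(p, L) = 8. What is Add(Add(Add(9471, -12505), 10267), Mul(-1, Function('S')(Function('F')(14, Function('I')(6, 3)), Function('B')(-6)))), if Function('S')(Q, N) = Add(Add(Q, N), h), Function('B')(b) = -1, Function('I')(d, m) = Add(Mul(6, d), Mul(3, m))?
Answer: Rational(166162, 23) ≈ 7224.4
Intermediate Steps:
Function('I')(d, m) = Add(Mul(3, m), Mul(6, d))
h = Rational(36, 23) (h = Mul(108, Rational(1, 69)) = Rational(36, 23) ≈ 1.5652)
Function('S')(Q, N) = Add(Rational(36, 23), N, Q) (Function('S')(Q, N) = Add(Add(Q, N), Rational(36, 23)) = Add(Add(N, Q), Rational(36, 23)) = Add(Rational(36, 23), N, Q))
Add(Add(Add(9471, -12505), 10267), Mul(-1, Function('S')(Function('F')(14, Function('I')(6, 3)), Function('B')(-6)))) = Add(Add(Add(9471, -12505), 10267), Mul(-1, Add(Rational(36, 23), -1, 8))) = Add(Add(-3034, 10267), Mul(-1, Rational(197, 23))) = Add(7233, Rational(-197, 23)) = Rational(166162, 23)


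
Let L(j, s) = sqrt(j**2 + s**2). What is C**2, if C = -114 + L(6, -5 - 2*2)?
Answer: 13113 - 684*sqrt(13) ≈ 10647.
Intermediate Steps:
C = -114 + 3*sqrt(13) (C = -114 + sqrt(6**2 + (-5 - 2*2)**2) = -114 + sqrt(36 + (-5 - 4)**2) = -114 + sqrt(36 + (-9)**2) = -114 + sqrt(36 + 81) = -114 + sqrt(117) = -114 + 3*sqrt(13) ≈ -103.18)
C**2 = (-114 + 3*sqrt(13))**2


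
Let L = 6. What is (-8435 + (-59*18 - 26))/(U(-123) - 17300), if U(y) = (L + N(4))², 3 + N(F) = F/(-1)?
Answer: 9523/17299 ≈ 0.55049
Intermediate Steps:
N(F) = -3 - F (N(F) = -3 + F/(-1) = -3 + F*(-1) = -3 - F)
U(y) = 1 (U(y) = (6 + (-3 - 1*4))² = (6 + (-3 - 4))² = (6 - 7)² = (-1)² = 1)
(-8435 + (-59*18 - 26))/(U(-123) - 17300) = (-8435 + (-59*18 - 26))/(1 - 17300) = (-8435 + (-1062 - 26))/(-17299) = (-8435 - 1088)*(-1/17299) = -9523*(-1/17299) = 9523/17299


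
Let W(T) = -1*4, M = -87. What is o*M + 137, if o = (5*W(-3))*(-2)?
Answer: -3343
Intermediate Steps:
W(T) = -4
o = 40 (o = (5*(-4))*(-2) = -20*(-2) = 40)
o*M + 137 = 40*(-87) + 137 = -3480 + 137 = -3343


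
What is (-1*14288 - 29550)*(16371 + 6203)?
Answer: -989599012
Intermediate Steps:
(-1*14288 - 29550)*(16371 + 6203) = (-14288 - 29550)*22574 = -43838*22574 = -989599012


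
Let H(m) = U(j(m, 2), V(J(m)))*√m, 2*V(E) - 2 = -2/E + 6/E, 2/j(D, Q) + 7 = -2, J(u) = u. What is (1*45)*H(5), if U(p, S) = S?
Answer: 63*√5 ≈ 140.87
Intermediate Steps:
j(D, Q) = -2/9 (j(D, Q) = 2/(-7 - 2) = 2/(-9) = 2*(-⅑) = -2/9)
V(E) = 1 + 2/E (V(E) = 1 + (-2/E + 6/E)/2 = 1 + (4/E)/2 = 1 + 2/E)
H(m) = (2 + m)/√m (H(m) = ((2 + m)/m)*√m = (2 + m)/√m)
(1*45)*H(5) = (1*45)*((2 + 5)/√5) = 45*((√5/5)*7) = 45*(7*√5/5) = 63*√5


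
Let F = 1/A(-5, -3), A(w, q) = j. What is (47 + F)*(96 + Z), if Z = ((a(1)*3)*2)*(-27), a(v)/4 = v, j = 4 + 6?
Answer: -129996/5 ≈ -25999.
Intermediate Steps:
j = 10
a(v) = 4*v
A(w, q) = 10
F = 1/10 ≈ 0.10000
Z = -648 (Z = (((4*1)*3)*2)*(-27) = ((4*3)*2)*(-27) = (12*2)*(-27) = 24*(-27) = -648)
(47 + F)*(96 + Z) = (47 + 1/10)*(96 - 648) = (471/10)*(-552) = -129996/5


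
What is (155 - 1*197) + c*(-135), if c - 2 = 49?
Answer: -6927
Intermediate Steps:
c = 51 (c = 2 + 49 = 51)
(155 - 1*197) + c*(-135) = (155 - 1*197) + 51*(-135) = (155 - 197) - 6885 = -42 - 6885 = -6927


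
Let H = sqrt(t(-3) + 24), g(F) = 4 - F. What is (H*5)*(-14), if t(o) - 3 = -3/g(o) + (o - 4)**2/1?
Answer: -230*sqrt(7) ≈ -608.52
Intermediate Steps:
t(o) = 3 + (-4 + o)**2 - 3/(4 - o) (t(o) = 3 + (-3/(4 - o) + (o - 4)**2/1) = 3 + (-3/(4 - o) + (-4 + o)**2*1) = 3 + (-3/(4 - o) + (-4 + o)**2) = 3 + ((-4 + o)**2 - 3/(4 - o)) = 3 + (-4 + o)**2 - 3/(4 - o))
H = 23*sqrt(7)/7 (H = sqrt((3 + (-4 - 3)*(3 + (-4 - 3)**2))/(-4 - 3) + 24) = sqrt((3 - 7*(3 + (-7)**2))/(-7) + 24) = sqrt(-(3 - 7*(3 + 49))/7 + 24) = sqrt(-(3 - 7*52)/7 + 24) = sqrt(-(3 - 364)/7 + 24) = sqrt(-1/7*(-361) + 24) = sqrt(361/7 + 24) = sqrt(529/7) = 23*sqrt(7)/7 ≈ 8.6932)
(H*5)*(-14) = ((23*sqrt(7)/7)*5)*(-14) = (115*sqrt(7)/7)*(-14) = -230*sqrt(7)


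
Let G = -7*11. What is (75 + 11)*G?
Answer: -6622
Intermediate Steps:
G = -77
(75 + 11)*G = (75 + 11)*(-77) = 86*(-77) = -6622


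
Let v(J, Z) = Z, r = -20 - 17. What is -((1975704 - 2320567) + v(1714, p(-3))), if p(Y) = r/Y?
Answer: 1034552/3 ≈ 3.4485e+5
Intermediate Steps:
r = -37
p(Y) = -37/Y
-((1975704 - 2320567) + v(1714, p(-3))) = -((1975704 - 2320567) - 37/(-3)) = -(-344863 - 37*(-⅓)) = -(-344863 + 37/3) = -1*(-1034552/3) = 1034552/3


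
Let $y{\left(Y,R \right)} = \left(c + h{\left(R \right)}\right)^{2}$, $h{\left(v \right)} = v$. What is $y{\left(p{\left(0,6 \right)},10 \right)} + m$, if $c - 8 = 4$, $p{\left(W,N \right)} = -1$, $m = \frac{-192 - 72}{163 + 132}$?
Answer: $\frac{142516}{295} \approx 483.1$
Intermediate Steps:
$m = - \frac{264}{295} \approx -0.89492$
$c = 12$ ($c = 8 + 4 = 12$)
$y{\left(Y,R \right)} = \left(12 + R\right)^{2}$
$y{\left(p{\left(0,6 \right)},10 \right)} + m = \left(12 + 10\right)^{2} - \frac{264}{295} = 22^{2} - \frac{264}{295} = 484 - \frac{264}{295} = \frac{142516}{295}$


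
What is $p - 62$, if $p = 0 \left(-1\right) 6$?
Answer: $-62$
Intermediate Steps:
$p = 0$ ($p = 0 \cdot 6 = 0$)
$p - 62 = 0 - 62 = -62$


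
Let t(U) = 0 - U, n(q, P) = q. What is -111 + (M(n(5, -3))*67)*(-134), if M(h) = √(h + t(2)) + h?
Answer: -45001 - 8978*√3 ≈ -60551.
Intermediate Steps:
t(U) = -U
M(h) = h + √(-2 + h) (M(h) = √(h - 1*2) + h = √(h - 2) + h = √(-2 + h) + h = h + √(-2 + h))
-111 + (M(n(5, -3))*67)*(-134) = -111 + ((5 + √(-2 + 5))*67)*(-134) = -111 + ((5 + √3)*67)*(-134) = -111 + (335 + 67*√3)*(-134) = -111 + (-44890 - 8978*√3) = -45001 - 8978*√3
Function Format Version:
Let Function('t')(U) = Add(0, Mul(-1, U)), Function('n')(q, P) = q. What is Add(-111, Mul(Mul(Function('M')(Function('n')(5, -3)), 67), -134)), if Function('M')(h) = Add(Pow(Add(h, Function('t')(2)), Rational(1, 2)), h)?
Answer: Add(-45001, Mul(-8978, Pow(3, Rational(1, 2)))) ≈ -60551.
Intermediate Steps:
Function('t')(U) = Mul(-1, U)
Function('M')(h) = Add(h, Pow(Add(-2, h), Rational(1, 2))) (Function('M')(h) = Add(Pow(Add(h, Mul(-1, 2)), Rational(1, 2)), h) = Add(Pow(Add(h, -2), Rational(1, 2)), h) = Add(Pow(Add(-2, h), Rational(1, 2)), h) = Add(h, Pow(Add(-2, h), Rational(1, 2))))
Add(-111, Mul(Mul(Function('M')(Function('n')(5, -3)), 67), -134)) = Add(-111, Mul(Mul(Add(5, Pow(Add(-2, 5), Rational(1, 2))), 67), -134)) = Add(-111, Mul(Mul(Add(5, Pow(3, Rational(1, 2))), 67), -134)) = Add(-111, Mul(Add(335, Mul(67, Pow(3, Rational(1, 2)))), -134)) = Add(-111, Add(-44890, Mul(-8978, Pow(3, Rational(1, 2))))) = Add(-45001, Mul(-8978, Pow(3, Rational(1, 2))))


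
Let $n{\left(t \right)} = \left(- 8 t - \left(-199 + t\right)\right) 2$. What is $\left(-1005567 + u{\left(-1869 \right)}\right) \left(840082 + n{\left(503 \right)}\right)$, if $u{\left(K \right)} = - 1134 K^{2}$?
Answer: $-3294317785731066$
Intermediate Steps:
$n{\left(t \right)} = 398 - 18 t$ ($n{\left(t \right)} = \left(199 - 9 t\right) 2 = 398 - 18 t$)
$\left(-1005567 + u{\left(-1869 \right)}\right) \left(840082 + n{\left(503 \right)}\right) = \left(-1005567 - 1134 \left(-1869\right)^{2}\right) \left(840082 + \left(398 - 9054\right)\right) = \left(-1005567 - 3961244574\right) \left(840082 + \left(398 - 9054\right)\right) = \left(-1005567 - 3961244574\right) \left(840082 - 8656\right) = \left(-3962250141\right) 831426 = -3294317785731066$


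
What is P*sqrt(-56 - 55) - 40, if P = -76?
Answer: -40 - 76*I*sqrt(111) ≈ -40.0 - 800.71*I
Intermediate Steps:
P*sqrt(-56 - 55) - 40 = -76*sqrt(-56 - 55) - 40 = -76*I*sqrt(111) - 40 = -40 - 76*I*sqrt(111)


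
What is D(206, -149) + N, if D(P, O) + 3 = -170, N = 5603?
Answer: 5430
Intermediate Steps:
D(P, O) = -173 (D(P, O) = -3 - 170 = -173)
D(206, -149) + N = -173 + 5603 = 5430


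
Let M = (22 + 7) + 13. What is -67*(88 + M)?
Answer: -8710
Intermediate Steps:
M = 42 (M = 29 + 13 = 42)
-67*(88 + M) = -67*(88 + 42) = -67*130 = -8710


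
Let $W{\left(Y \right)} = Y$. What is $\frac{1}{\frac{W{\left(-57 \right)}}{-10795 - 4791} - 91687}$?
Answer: $- \frac{15586}{1429033525} \approx -1.0907 \cdot 10^{-5}$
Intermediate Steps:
$\frac{1}{\frac{W{\left(-57 \right)}}{-10795 - 4791} - 91687} = \frac{1}{- \frac{57}{-10795 - 4791} - 91687} = \frac{1}{- \frac{57}{-15586} - 91687} = \frac{1}{\left(-57\right) \left(- \frac{1}{15586}\right) - 91687} = \frac{1}{\frac{57}{15586} - 91687} = \frac{1}{- \frac{1429033525}{15586}} = - \frac{15586}{1429033525}$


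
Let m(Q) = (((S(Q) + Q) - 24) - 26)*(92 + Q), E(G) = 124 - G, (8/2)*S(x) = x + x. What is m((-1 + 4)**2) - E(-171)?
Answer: -7963/2 ≈ -3981.5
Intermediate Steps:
S(x) = x/2 (S(x) = (x + x)/4 = (2*x)/4 = x/2)
m(Q) = (-50 + 3*Q/2)*(92 + Q) (m(Q) = (((Q/2 + Q) - 24) - 26)*(92 + Q) = ((3*Q/2 - 24) - 26)*(92 + Q) = ((-24 + 3*Q/2) - 26)*(92 + Q) = (-50 + 3*Q/2)*(92 + Q))
m((-1 + 4)**2) - E(-171) = (-4600 + 88*(-1 + 4)**2 + 3*((-1 + 4)**2)**2/2) - (124 - 1*(-171)) = (-4600 + 88*3**2 + 3*(3**2)**2/2) - (124 + 171) = (-4600 + 88*9 + (3/2)*9**2) - 1*295 = (-4600 + 792 + (3/2)*81) - 295 = (-4600 + 792 + 243/2) - 295 = -7373/2 - 295 = -7963/2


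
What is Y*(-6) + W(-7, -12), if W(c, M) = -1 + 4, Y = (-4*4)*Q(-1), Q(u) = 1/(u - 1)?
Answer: -45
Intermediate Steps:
Q(u) = 1/(-1 + u)
Y = 8 (Y = (-4*4)/(-1 - 1) = -16/(-2) = -16*(-1/2) = 8)
W(c, M) = 3
Y*(-6) + W(-7, -12) = 8*(-6) + 3 = -48 + 3 = -45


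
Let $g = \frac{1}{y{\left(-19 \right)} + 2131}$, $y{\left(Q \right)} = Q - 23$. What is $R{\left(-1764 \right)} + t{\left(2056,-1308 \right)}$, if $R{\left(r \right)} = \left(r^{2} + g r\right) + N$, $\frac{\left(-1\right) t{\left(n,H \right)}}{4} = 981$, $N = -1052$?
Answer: $\frac{6489936316}{2089} \approx 3.1067 \cdot 10^{6}$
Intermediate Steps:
$y{\left(Q \right)} = -23 + Q$
$t{\left(n,H \right)} = -3924$ ($t{\left(n,H \right)} = \left(-4\right) 981 = -3924$)
$g = \frac{1}{2089}$ ($g = \frac{1}{\left(-23 - 19\right) + 2131} = \frac{1}{-42 + 2131} = \frac{1}{2089} \approx 0.0004787$)
$R{\left(r \right)} = -1052 + r^{2} + \frac{r}{2089}$ ($R{\left(r \right)} = \left(r^{2} + \frac{r}{2089}\right) - 1052 = -1052 + r^{2} + \frac{r}{2089}$)
$R{\left(-1764 \right)} + t{\left(2056,-1308 \right)} = \left(-1052 + \left(-1764\right)^{2} + \frac{1}{2089} \left(-1764\right)\right) - 3924 = \left(-1052 + 3111696 - \frac{1764}{2089}\right) - 3924 = \frac{6498133552}{2089} - 3924 = \frac{6489936316}{2089}$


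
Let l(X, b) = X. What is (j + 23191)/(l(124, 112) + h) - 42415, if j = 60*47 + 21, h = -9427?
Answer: -394612777/9303 ≈ -42418.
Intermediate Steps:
j = 2841 (j = 2820 + 21 = 2841)
(j + 23191)/(l(124, 112) + h) - 42415 = (2841 + 23191)/(124 - 9427) - 42415 = 26032/(-9303) - 42415 = 26032*(-1/9303) - 42415 = -26032/9303 - 42415 = -394612777/9303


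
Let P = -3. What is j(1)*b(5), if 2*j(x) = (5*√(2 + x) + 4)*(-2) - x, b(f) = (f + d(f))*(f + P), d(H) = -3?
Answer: -18 - 20*√3 ≈ -52.641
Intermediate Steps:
b(f) = (-3 + f)² (b(f) = (f - 3)*(f - 3) = (-3 + f)*(-3 + f) = (-3 + f)²)
j(x) = -4 - 5*√(2 + x) - x/2 (j(x) = ((5*√(2 + x) + 4)*(-2) - x)/2 = ((4 + 5*√(2 + x))*(-2) - x)/2 = ((-8 - 10*√(2 + x)) - x)/2 = (-8 - x - 10*√(2 + x))/2 = -4 - 5*√(2 + x) - x/2)
j(1)*b(5) = (-4 - 5*√(2 + 1) - ½*1)*(9 + 5² - 6*5) = (-4 - 5*√3 - ½)*(9 + 25 - 30) = (-9/2 - 5*√3)*4 = -18 - 20*√3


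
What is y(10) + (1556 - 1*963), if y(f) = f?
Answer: 603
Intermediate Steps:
y(10) + (1556 - 1*963) = 10 + (1556 - 1*963) = 10 + (1556 - 963) = 10 + 593 = 603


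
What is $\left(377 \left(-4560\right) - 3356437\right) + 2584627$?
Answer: $-2490930$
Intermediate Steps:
$\left(377 \left(-4560\right) - 3356437\right) + 2584627 = \left(-1719120 - 3356437\right) + 2584627 = -5075557 + 2584627 = -2490930$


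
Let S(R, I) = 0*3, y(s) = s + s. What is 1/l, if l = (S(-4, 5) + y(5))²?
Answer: 1/100 ≈ 0.010000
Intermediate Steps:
y(s) = 2*s
S(R, I) = 0
l = 100 (l = (0 + 2*5)² = (0 + 10)² = 10² = 100)
1/l = 1/100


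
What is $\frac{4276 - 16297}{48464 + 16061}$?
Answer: $- \frac{12021}{64525} \approx -0.1863$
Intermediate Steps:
$\frac{4276 - 16297}{48464 + 16061} = - \frac{12021}{64525}$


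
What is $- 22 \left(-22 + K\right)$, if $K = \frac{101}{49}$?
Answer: $\frac{21494}{49} \approx 438.65$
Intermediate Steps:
$K = \frac{101}{49}$ ($K = 101 \cdot \frac{1}{49} = \frac{101}{49} \approx 2.0612$)
$- 22 \left(-22 + K\right) = - 22 \left(-22 + \frac{101}{49}\right) = \left(-22\right) \left(- \frac{977}{49}\right) = \frac{21494}{49}$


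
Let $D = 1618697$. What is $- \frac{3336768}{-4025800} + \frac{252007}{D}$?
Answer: $\frac{801968266487}{814568797825} \approx 0.98453$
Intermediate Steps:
$- \frac{3336768}{-4025800} + \frac{252007}{D} = - \frac{3336768}{-4025800} + \frac{252007}{1618697} = \left(-3336768\right) \left(- \frac{1}{4025800}\right) + 252007 \cdot \frac{1}{1618697} = \frac{417096}{503225} + \frac{252007}{1618697} = \frac{801968266487}{814568797825}$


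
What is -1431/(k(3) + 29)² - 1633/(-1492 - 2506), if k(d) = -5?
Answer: -265585/127936 ≈ -2.0759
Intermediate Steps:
-1431/(k(3) + 29)² - 1633/(-1492 - 2506) = -1431/(-5 + 29)² - 1633/(-1492 - 2506) = -1431/(24²) - 1633/(-3998) = -1431/576 - 1633*(-1/3998) = -1431*1/576 + 1633/3998 = -159/64 + 1633/3998 = -265585/127936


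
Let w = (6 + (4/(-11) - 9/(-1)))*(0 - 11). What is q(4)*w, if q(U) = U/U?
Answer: -161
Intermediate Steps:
q(U) = 1
w = -161 (w = (6 + (4*(-1/11) - 9*(-1)))*(-11) = (6 + (-4/11 + 9))*(-11) = (6 + 95/11)*(-11) = (161/11)*(-11) = -161)
q(4)*w = 1*(-161) = -161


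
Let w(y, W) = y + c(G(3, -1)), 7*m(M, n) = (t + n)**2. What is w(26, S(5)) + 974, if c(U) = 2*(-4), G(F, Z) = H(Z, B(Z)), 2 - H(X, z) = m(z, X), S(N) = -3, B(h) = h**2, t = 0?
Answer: 992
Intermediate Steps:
m(M, n) = n**2/7 (m(M, n) = (0 + n)**2/7 = n**2/7)
H(X, z) = 2 - X**2/7
G(F, Z) = 2 - Z**2/7
c(U) = -8
w(y, W) = -8 + y (w(y, W) = y - 8 = -8 + y)
w(26, S(5)) + 974 = (-8 + 26) + 974 = 18 + 974 = 992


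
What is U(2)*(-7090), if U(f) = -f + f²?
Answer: -14180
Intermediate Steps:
U(f) = f² - f
U(2)*(-7090) = (2*(-1 + 2))*(-7090) = (2*1)*(-7090) = 2*(-7090) = -14180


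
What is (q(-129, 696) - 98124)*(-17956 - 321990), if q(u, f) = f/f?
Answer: 33356521358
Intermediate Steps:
q(u, f) = 1
(q(-129, 696) - 98124)*(-17956 - 321990) = (1 - 98124)*(-17956 - 321990) = -98123*(-339946) = 33356521358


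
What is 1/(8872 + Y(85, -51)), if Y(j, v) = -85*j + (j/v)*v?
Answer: 1/1732 ≈ 0.00057737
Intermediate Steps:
Y(j, v) = -84*j (Y(j, v) = -85*j + j = -84*j)
1/(8872 + Y(85, -51)) = 1/(8872 - 84*85) = 1/(8872 - 7140) = 1/1732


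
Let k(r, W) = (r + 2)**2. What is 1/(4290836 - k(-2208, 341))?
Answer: -1/575600 ≈ -1.7373e-6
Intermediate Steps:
k(r, W) = (2 + r)**2
1/(4290836 - k(-2208, 341)) = 1/(4290836 - (2 - 2208)**2) = 1/(4290836 - 1*(-2206)**2) = 1/(4290836 - 1*4866436) = 1/(4290836 - 4866436) = 1/(-575600) = -1/575600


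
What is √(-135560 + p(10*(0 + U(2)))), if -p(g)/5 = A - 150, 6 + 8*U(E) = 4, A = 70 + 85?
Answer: 3*I*√15065 ≈ 368.22*I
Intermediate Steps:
A = 155
U(E) = -¼ (U(E) = -¾ + (⅛)*4 = -¾ + ½ = -¼)
p(g) = -25 (p(g) = -5*(155 - 150) = -5*5 = -25)
√(-135560 + p(10*(0 + U(2)))) = √(-135560 - 25) = √(-135585) = 3*I*√15065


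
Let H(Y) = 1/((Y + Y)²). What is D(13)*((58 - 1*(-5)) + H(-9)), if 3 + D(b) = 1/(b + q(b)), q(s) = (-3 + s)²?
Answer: -3449797/18306 ≈ -188.45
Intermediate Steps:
H(Y) = 1/(4*Y²) (H(Y) = 1/((2*Y)²) = 1/(4*Y²))
D(b) = -3 + 1/(b + (-3 + b)²)
D(13)*((58 - 1*(-5)) + H(-9)) = ((1 - 3*13 - 3*(-3 + 13)²)/(13 + (-3 + 13)²))*((58 - 1*(-5)) + (¼)/(-9)²) = ((1 - 39 - 3*10²)/(13 + 10²))*((58 + 5) + (¼)*(1/81)) = ((1 - 39 - 3*100)/(13 + 100))*(63 + 1/324) = ((1 - 39 - 300)/113)*(20413/324) = ((1/113)*(-338))*(20413/324) = -338/113*20413/324 = -3449797/18306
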